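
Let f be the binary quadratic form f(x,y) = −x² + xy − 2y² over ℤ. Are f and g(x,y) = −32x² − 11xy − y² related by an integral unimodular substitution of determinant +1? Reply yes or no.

D₁ = -7, D₂ = -7
f is negative-definite; reduce −f:
−f: translate: b→1 (≡-1 mod 2), so (1,-1,2)→(1,1,2)
−f: reduced (well bottom): (1,1,2) with a≤c, −a<b≤a
flip sign back: reduced form of f is (-1,-1,-2)
g is negative-definite; reduce −g:
−g: flip: (32,11,1)→(1,-11,32)
−g: translate: b→1 (≡-11 mod 2), so (1,-11,32)→(1,1,2)
−g: reduced (well bottom): (1,1,2) with a≤c, −a<b≤a
flip sign back: reduced form of g is (-1,-1,-2)
reduced forms (-1, -1, -2) vs (-1, -1, -2) ⇒ equivalent

yes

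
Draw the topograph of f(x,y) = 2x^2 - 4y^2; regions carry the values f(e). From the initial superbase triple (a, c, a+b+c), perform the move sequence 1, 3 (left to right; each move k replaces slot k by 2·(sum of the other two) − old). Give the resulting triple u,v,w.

start (2,-4,-2) = (f(1,0),f(0,1),f(1,1))
replace slot 1: 2·((-4)+(-2)) − 2 = -14 → (-14,-4,-2)
replace slot 3: 2·((-14)+(-4)) − (-2) = -34 → (-14,-4,-34)

-14,-4,-34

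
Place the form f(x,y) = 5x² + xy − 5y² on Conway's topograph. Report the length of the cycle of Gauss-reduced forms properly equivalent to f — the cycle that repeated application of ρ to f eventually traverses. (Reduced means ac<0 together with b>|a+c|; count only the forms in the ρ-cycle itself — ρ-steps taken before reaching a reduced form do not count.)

D = 101, ⌊√D⌋ = 10
river: ρ → (-5,9,1)
river: ρ → (1,9,-5)
river: ρ → (-5,1,5)
river: ρ → (5,9,-1)
river: ρ → (-1,9,5)
river: ρ → (5,1,-5)
ρ-cycle length = 6 (tail of 0 descent steps not counted)

6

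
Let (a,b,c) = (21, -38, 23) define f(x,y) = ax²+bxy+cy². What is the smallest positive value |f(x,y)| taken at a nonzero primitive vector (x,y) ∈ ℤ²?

translate: b→4 (≡-38 mod 42), so (21,-38,23)→(21,4,6)
flip: (21,4,6)→(6,-4,21)
reduced (well bottom): (6,-4,21) with a≤c, −a<b≤a
well minimum = a = 6

6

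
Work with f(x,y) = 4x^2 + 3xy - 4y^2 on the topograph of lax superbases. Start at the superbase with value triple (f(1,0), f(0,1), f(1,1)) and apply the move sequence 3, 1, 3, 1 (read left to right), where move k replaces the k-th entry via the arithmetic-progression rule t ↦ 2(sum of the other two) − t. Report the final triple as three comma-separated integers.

start (4,-4,3) = (f(1,0),f(0,1),f(1,1))
replace slot 3: 2·(4+(-4)) − 3 = -3 → (4,-4,-3)
replace slot 1: 2·((-4)+(-3)) − 4 = -18 → (-18,-4,-3)
replace slot 3: 2·((-18)+(-4)) − (-3) = -41 → (-18,-4,-41)
replace slot 1: 2·((-4)+(-41)) − (-18) = -72 → (-72,-4,-41)

-72,-4,-41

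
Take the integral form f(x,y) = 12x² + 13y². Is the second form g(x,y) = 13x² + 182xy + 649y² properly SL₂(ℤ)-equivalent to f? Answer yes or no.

D₁ = -624, D₂ = -624
f: reduced (well bottom): (12,0,13) with a≤c, −a<b≤a
g: translate: b→0 (≡182 mod 26), so (13,182,649)→(13,0,12)
g: flip: (13,0,12)→(12,0,13)
g: reduced (well bottom): (12,0,13) with a≤c, −a<b≤a
reduced forms (12, 0, 13) vs (12, 0, 13) ⇒ equivalent

yes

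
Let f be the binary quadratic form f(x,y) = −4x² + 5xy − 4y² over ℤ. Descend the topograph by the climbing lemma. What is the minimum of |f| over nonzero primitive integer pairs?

translate: b→3 (≡-5 mod 8), so (4,-5,4)→(4,3,3)
flip: (4,3,3)→(3,-3,4)
translate: b→3 (≡-3 mod 6), so (3,-3,4)→(3,3,4)
reduced (well bottom): (3,3,4) with a≤c, −a<b≤a
well minimum |f| = |-3| = 3 (negative-definite)

3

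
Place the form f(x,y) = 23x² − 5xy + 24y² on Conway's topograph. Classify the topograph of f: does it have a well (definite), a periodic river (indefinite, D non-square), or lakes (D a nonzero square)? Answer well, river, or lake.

D = b²−4ac = (-5)² − 4·23·24 = -2183
D < 0 ⇒ definite ⇒ every region one sign ⇒ single well

well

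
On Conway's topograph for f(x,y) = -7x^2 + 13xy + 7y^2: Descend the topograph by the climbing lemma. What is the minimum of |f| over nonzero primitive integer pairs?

river: ρ → (7,15,-5)
river: ρ → (-5,15,7)
river: ρ → (7,13,-7)
river: ρ → (-7,15,5)
river: ρ → (5,15,-7)
river: ρ → (-7,13,7)
closes: descent 0, river 6
min |a| on river = 5

5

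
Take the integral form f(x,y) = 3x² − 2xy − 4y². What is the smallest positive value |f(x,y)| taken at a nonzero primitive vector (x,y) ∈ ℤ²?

descent: ρ → (-4,2,3)  [lands on river]
river: ρ → (3,4,-3)
river: ρ → (-3,2,4)
river: ρ → (4,6,-1)
river: ρ → (-1,6,4)
river: ρ → (4,2,-3)
river: ρ → (-3,4,3)
river: ρ → (3,2,-4)
river: ρ → (-4,6,1)
river: ρ → (1,6,-4)
closes: descent 1, river 10
min |a| on river = 1

1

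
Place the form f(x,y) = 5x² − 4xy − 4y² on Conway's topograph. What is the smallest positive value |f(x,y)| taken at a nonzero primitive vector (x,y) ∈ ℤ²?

descent: ρ → (-4,4,5)  [lands on river]
river: ρ → (5,6,-3)
river: ρ → (-3,6,5)
river: ρ → (5,4,-4)
closes: descent 1, river 4
min |a| on river = 3

3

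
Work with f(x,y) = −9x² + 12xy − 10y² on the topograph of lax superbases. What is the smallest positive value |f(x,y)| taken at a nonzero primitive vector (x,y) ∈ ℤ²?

translate: b→6 (≡-12 mod 18), so (9,-12,10)→(9,6,7)
flip: (9,6,7)→(7,-6,9)
reduced (well bottom): (7,-6,9) with a≤c, −a<b≤a
well minimum |f| = |-7| = 7 (negative-definite)

7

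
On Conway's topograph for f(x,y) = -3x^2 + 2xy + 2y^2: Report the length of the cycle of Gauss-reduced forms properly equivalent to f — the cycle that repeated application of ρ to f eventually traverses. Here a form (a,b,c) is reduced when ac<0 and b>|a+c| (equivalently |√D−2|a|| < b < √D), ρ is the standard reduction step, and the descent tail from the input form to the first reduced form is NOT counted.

D = 28, ⌊√D⌋ = 5
river: ρ → (2,2,-3)
river: ρ → (-3,4,1)
river: ρ → (1,4,-3)
river: ρ → (-3,2,2)
ρ-cycle length = 4 (tail of 0 descent steps not counted)

4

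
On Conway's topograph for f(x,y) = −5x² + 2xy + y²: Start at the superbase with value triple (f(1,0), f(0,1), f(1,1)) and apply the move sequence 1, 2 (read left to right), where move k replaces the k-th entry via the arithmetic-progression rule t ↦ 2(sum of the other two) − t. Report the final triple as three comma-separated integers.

start (-5,1,-2) = (f(1,0),f(0,1),f(1,1))
replace slot 1: 2·(1+(-2)) − (-5) = 3 → (3,1,-2)
replace slot 2: 2·(3+(-2)) − 1 = 1 → (3,1,-2)

3,1,-2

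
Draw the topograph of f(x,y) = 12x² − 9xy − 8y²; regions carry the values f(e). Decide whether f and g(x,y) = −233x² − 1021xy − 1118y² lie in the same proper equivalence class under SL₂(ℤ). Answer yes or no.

D₁ = 465, D₂ = 465
river cycle of f (length 10): (-8, 9, 12), (12, 15, -5), (-5, 15, 12), (12, 9, -8), (-8, 7, 13), (13, 19, -2), (-2, 21, 3), (3, 21, -2), (-2, 19, 13), (13, 7, -8)
river cycle of g (length 10): (-8, 9, 12), (12, 15, -5), (-5, 15, 12), (12, 9, -8), (-8, 7, 13), (13, 19, -2), (-2, 21, 3), (3, 21, -2), (-2, 19, 13), (13, 7, -8)
cycles coincide ⇒ equivalent

yes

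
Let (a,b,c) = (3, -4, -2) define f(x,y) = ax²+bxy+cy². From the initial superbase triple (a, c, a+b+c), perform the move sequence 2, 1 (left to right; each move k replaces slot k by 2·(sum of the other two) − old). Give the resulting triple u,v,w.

start (3,-2,-3) = (f(1,0),f(0,1),f(1,1))
replace slot 2: 2·(3+(-3)) − (-2) = 2 → (3,2,-3)
replace slot 1: 2·(2+(-3)) − 3 = -5 → (-5,2,-3)

-5,2,-3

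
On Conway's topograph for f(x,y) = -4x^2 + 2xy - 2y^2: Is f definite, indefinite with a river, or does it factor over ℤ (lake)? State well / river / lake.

D = b²−4ac = 2² − 4·(-4)·(-2) = -28
D < 0 ⇒ definite ⇒ every region one sign ⇒ single well

well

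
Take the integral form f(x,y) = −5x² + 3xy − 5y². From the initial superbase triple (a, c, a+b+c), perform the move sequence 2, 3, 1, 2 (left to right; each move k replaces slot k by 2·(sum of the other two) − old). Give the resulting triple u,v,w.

start (-5,-5,-7) = (f(1,0),f(0,1),f(1,1))
replace slot 2: 2·((-5)+(-7)) − (-5) = -19 → (-5,-19,-7)
replace slot 3: 2·((-5)+(-19)) − (-7) = -41 → (-5,-19,-41)
replace slot 1: 2·((-19)+(-41)) − (-5) = -115 → (-115,-19,-41)
replace slot 2: 2·((-115)+(-41)) − (-19) = -293 → (-115,-293,-41)

-115,-293,-41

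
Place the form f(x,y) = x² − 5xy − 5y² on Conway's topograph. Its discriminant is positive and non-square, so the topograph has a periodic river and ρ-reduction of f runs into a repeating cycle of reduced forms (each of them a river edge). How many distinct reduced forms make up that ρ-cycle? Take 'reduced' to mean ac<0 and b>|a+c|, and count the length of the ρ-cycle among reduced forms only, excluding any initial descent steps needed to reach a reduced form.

D = 45, ⌊√D⌋ = 6
descent: ρ → (-5,5,1)  [lands on river]
river: ρ → (1,5,-5)
ρ-cycle length = 2 (tail of 1 descent step not counted)

2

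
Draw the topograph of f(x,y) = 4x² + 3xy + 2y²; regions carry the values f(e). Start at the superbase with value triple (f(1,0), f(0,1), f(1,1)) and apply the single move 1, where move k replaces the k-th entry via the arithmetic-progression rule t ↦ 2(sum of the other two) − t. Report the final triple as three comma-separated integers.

start (4,2,9) = (f(1,0),f(0,1),f(1,1))
replace slot 1: 2·(2+9) − 4 = 18 → (18,2,9)

18,2,9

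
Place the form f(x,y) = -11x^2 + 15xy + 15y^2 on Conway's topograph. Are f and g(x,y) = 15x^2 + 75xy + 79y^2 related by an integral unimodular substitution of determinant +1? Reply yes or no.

D₁ = 885, D₂ = 885
river cycle of f (length 4): (15, 15, -11), (-11, 29, 1), (1, 29, -11), (-11, 15, 15)
river cycle of g (length 4): (15, 15, -11), (-11, 29, 1), (1, 29, -11), (-11, 15, 15)
cycles coincide ⇒ equivalent

yes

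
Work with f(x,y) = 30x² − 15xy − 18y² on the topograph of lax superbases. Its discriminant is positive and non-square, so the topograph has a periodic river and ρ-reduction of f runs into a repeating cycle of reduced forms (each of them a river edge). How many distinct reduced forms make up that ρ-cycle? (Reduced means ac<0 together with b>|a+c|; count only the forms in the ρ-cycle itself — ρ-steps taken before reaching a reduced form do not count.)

D = 2385, ⌊√D⌋ = 48
descent: ρ → (-18,15,30)  [lands on river]
river: ρ → (30,45,-3)
river: ρ → (-3,45,30)
river: ρ → (30,15,-18)
river: ρ → (-18,21,27)
river: ρ → (27,33,-12)
river: ρ → (-12,39,18)
river: ρ → (18,33,-18)
river: ρ → (-18,39,12)
river: ρ → (12,33,-27)
river: ρ → (-27,21,18)
river: ρ → (18,15,-30)
river: ρ → (-30,45,3)
river: ρ → (3,45,-30)
river: ρ → (-30,15,18)
river: ρ → (18,21,-27)
river: ρ → (-27,33,12)
river: ρ → (12,39,-18)
river: ρ → (-18,33,18)
river: ρ → (18,39,-12)
river: ρ → (-12,33,27)
river: ρ → (27,21,-18)
ρ-cycle length = 22 (tail of 1 descent step not counted)

22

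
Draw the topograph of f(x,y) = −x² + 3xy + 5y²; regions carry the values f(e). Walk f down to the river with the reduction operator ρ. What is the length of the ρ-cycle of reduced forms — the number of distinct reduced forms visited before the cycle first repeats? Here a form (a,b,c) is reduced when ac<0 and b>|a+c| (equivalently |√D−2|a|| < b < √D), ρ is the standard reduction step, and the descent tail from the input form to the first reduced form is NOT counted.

D = 29, ⌊√D⌋ = 5
descent: ρ → (5,-3,-1)
descent: ρ → (-1,5,1)  [lands on river]
river: ρ → (1,5,-1)
ρ-cycle length = 2 (tail of 2 descent steps not counted)

2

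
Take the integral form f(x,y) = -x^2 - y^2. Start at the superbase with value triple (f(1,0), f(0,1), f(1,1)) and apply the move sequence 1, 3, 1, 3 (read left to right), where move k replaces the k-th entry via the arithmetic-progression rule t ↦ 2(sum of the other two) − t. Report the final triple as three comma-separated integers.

start (-1,-1,-2) = (f(1,0),f(0,1),f(1,1))
replace slot 1: 2·((-1)+(-2)) − (-1) = -5 → (-5,-1,-2)
replace slot 3: 2·((-5)+(-1)) − (-2) = -10 → (-5,-1,-10)
replace slot 1: 2·((-1)+(-10)) − (-5) = -17 → (-17,-1,-10)
replace slot 3: 2·((-17)+(-1)) − (-10) = -26 → (-17,-1,-26)

-17,-1,-26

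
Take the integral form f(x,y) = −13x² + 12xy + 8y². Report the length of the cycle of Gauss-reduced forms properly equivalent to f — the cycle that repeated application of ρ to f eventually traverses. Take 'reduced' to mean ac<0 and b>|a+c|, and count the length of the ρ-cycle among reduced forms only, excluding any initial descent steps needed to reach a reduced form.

D = 560, ⌊√D⌋ = 23
river: ρ → (8,20,-5)
river: ρ → (-5,20,8)
river: ρ → (8,12,-13)
river: ρ → (-13,14,7)
river: ρ → (7,14,-13)
river: ρ → (-13,12,8)
ρ-cycle length = 6 (tail of 0 descent steps not counted)

6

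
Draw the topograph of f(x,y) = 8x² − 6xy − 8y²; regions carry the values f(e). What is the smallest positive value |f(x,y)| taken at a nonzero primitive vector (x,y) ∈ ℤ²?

descent: ρ → (-8,6,8)  [lands on river]
river: ρ → (8,10,-6)
river: ρ → (-6,14,4)
river: ρ → (4,10,-12)
river: ρ → (-12,14,2)
river: ρ → (2,14,-12)
river: ρ → (-12,10,4)
river: ρ → (4,14,-6)
river: ρ → (-6,10,8)
river: ρ → (8,6,-8)
river: ρ → (-8,10,6)
river: ρ → (6,14,-4)
river: ρ → (-4,10,12)
river: ρ → (12,14,-2)
river: ρ → (-2,14,12)
river: ρ → (12,10,-4)
river: ρ → (-4,14,6)
river: ρ → (6,10,-8)
closes: descent 1, river 18
min |a| on river = 2

2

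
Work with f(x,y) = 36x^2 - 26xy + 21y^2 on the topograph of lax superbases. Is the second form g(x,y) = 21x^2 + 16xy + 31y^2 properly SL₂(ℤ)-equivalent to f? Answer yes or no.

D₁ = -2348, D₂ = -2348
f: flip: (36,-26,21)→(21,26,36)
f: translate: b→-16 (≡26 mod 42), so (21,26,36)→(21,-16,31)
f: reduced (well bottom): (21,-16,31) with a≤c, −a<b≤a
g: reduced (well bottom): (21,16,31) with a≤c, −a<b≤a
reduced forms (21, -16, 31) vs (21, 16, 31) ⇒ inequivalent

no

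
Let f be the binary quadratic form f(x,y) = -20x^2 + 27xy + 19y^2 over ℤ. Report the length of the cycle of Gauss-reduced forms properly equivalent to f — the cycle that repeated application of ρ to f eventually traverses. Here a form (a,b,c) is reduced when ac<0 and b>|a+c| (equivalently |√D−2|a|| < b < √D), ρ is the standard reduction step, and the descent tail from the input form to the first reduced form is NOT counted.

D = 2249, ⌊√D⌋ = 47
river: ρ → (19,11,-28)
river: ρ → (-28,45,2)
river: ρ → (2,47,-5)
river: ρ → (-5,43,20)
river: ρ → (20,37,-11)
river: ρ → (-11,29,32)
river: ρ → (32,35,-8)
river: ρ → (-8,45,7)
river: ρ → (7,39,-26)
river: ρ → (-26,13,20)
river: ρ → (20,27,-19)
river: ρ → (-19,11,28)
river: ρ → (28,45,-2)
river: ρ → (-2,47,5)
river: ρ → (5,43,-20)
river: ρ → (-20,37,11)
river: ρ → (11,29,-32)
river: ρ → (-32,35,8)
river: ρ → (8,45,-7)
river: ρ → (-7,39,26)
river: ρ → (26,13,-20)
river: ρ → (-20,27,19)
ρ-cycle length = 22 (tail of 0 descent steps not counted)

22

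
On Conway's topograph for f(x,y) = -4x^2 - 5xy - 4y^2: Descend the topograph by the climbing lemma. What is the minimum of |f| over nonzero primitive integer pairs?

translate: b→-3 (≡5 mod 8), so (4,5,4)→(4,-3,3)
flip: (4,-3,3)→(3,3,4)
reduced (well bottom): (3,3,4) with a≤c, −a<b≤a
well minimum |f| = |-3| = 3 (negative-definite)

3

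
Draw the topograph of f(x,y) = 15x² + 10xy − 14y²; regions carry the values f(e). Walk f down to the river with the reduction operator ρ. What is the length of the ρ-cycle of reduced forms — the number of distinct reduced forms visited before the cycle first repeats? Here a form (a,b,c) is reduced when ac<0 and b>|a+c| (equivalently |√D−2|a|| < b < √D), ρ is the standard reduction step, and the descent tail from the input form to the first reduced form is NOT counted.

D = 940, ⌊√D⌋ = 30
river: ρ → (-14,18,11)
river: ρ → (11,26,-6)
river: ρ → (-6,22,19)
river: ρ → (19,16,-9)
river: ρ → (-9,20,15)
river: ρ → (15,10,-14)
ρ-cycle length = 6 (tail of 0 descent steps not counted)

6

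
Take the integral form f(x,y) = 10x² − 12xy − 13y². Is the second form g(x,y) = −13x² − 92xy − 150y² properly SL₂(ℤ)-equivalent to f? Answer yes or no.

D₁ = 664, D₂ = 664
river cycle of f (length 22): (-13, 12, 10), (10, 8, -15), (-15, 22, 3), (3, 20, -22), (-22, 24, 1), (1, 24, -22), (-22, 20, 3), (3, 22, -15), (-15, 8, 10), (10, 12, -13), … (12 more)
river cycle of g (length 22): (-13, 12, 10), (10, 8, -15), (-15, 22, 3), (3, 20, -22), (-22, 24, 1), (1, 24, -22), (-22, 20, 3), (3, 22, -15), (-15, 8, 10), (10, 12, -13), … (12 more)
cycles coincide ⇒ equivalent

yes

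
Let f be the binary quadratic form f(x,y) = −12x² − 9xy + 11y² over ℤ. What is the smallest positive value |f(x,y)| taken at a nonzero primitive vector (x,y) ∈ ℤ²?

descent: ρ → (11,9,-12)  [lands on river]
river: ρ → (-12,15,8)
river: ρ → (8,17,-10)
river: ρ → (-10,23,2)
river: ρ → (2,21,-21)
river: ρ → (-21,21,2)
river: ρ → (2,23,-10)
river: ρ → (-10,17,8)
river: ρ → (8,15,-12)
river: ρ → (-12,9,11)
river: ρ → (11,13,-10)
river: ρ → (-10,7,14)
river: ρ → (14,21,-3)
river: ρ → (-3,21,14)
river: ρ → (14,7,-10)
river: ρ → (-10,13,11)
closes: descent 1, river 16
min |a| on river = 2

2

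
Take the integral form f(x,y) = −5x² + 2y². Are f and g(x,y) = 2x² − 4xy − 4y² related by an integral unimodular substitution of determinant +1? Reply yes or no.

D₁ = 40, D₂ = 48
discriminants differ ⇒ not SL₂(ℤ)-equivalent

no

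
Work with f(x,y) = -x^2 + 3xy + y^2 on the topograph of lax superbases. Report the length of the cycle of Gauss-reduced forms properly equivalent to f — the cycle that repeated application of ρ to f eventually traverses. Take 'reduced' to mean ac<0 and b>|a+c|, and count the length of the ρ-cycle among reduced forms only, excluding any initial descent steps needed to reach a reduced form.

D = 13, ⌊√D⌋ = 3
river: ρ → (1,3,-1)
river: ρ → (-1,3,1)
ρ-cycle length = 2 (tail of 0 descent steps not counted)

2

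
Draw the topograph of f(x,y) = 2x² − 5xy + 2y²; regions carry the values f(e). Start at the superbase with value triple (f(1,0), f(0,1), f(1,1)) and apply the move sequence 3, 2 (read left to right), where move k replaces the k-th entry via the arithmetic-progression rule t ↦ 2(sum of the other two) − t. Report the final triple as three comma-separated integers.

start (2,2,-1) = (f(1,0),f(0,1),f(1,1))
replace slot 3: 2·(2+2) − (-1) = 9 → (2,2,9)
replace slot 2: 2·(2+9) − 2 = 20 → (2,20,9)

2,20,9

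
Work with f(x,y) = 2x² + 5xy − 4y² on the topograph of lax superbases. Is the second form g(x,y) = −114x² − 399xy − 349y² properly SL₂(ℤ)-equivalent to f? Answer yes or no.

D₁ = 57, D₂ = 57
river cycle of f (length 6): (-4, 3, 3), (3, 3, -4), (-4, 5, 2), (2, 7, -1), (-1, 7, 2), (2, 5, -4)
river cycle of g (length 6): (2, 5, -4), (-4, 3, 3), (3, 3, -4), (-4, 5, 2), (2, 7, -1), (-1, 7, 2)
cycles coincide ⇒ equivalent

yes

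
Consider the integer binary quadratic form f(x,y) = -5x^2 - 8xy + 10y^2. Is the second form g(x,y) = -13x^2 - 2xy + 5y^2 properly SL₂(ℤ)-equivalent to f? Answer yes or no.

D₁ = 264, D₂ = 264
river cycle of f (length 6): (10, 8, -5), (-5, 12, 6), (6, 12, -5), (-5, 8, 10), (10, 12, -3), (-3, 12, 10)
river cycle of g (length 6): (5, 12, -6), (-6, 12, 5), (5, 8, -10), (-10, 12, 3), (3, 12, -10), (-10, 8, 5)
cycles differ ⇒ inequivalent

no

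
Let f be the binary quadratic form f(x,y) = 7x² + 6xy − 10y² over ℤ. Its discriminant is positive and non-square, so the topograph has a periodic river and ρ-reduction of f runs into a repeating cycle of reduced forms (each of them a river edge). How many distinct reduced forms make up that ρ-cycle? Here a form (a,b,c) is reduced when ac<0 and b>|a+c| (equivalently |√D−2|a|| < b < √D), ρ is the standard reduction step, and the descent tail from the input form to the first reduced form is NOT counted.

D = 316, ⌊√D⌋ = 17
river: ρ → (-10,14,3)
river: ρ → (3,16,-5)
river: ρ → (-5,14,6)
river: ρ → (6,10,-9)
river: ρ → (-9,8,7)
river: ρ → (7,6,-10)
ρ-cycle length = 6 (tail of 0 descent steps not counted)

6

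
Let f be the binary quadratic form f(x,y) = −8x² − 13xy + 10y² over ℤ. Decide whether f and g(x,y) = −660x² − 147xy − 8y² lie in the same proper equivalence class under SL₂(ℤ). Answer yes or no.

D₁ = 489, D₂ = 489
river cycle of f (length 22): (10, 13, -8), (-8, 19, 4), (4, 21, -3), (-3, 21, 4), (4, 19, -8), (-8, 13, 10), (10, 7, -11), (-11, 15, 6), (6, 21, -2), (-2, 19, 16), … (12 more)
river cycle of g (length 22): (-8, 19, 4), (4, 21, -3), (-3, 21, 4), (4, 19, -8), (-8, 13, 10), (10, 7, -11), (-11, 15, 6), (6, 21, -2), (-2, 19, 16), (16, 13, -5), … (12 more)
cycles coincide ⇒ equivalent

yes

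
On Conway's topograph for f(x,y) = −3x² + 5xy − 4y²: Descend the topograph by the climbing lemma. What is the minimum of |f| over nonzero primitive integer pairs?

translate: b→1 (≡-5 mod 6), so (3,-5,4)→(3,1,2)
flip: (3,1,2)→(2,-1,3)
reduced (well bottom): (2,-1,3) with a≤c, −a<b≤a
well minimum |f| = |-2| = 2 (negative-definite)

2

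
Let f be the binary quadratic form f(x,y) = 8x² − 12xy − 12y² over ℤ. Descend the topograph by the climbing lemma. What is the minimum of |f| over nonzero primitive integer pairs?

descent: ρ → (-12,12,8)  [lands on river]
river: ρ → (8,20,-4)
river: ρ → (-4,20,8)
river: ρ → (8,12,-12)
closes: descent 1, river 4
min |a| on river = 4

4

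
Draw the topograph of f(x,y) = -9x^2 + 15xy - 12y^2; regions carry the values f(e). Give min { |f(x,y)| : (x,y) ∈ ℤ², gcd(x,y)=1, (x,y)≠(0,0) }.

translate: b→3 (≡-15 mod 18), so (9,-15,12)→(9,3,6)
flip: (9,3,6)→(6,-3,9)
reduced (well bottom): (6,-3,9) with a≤c, −a<b≤a
well minimum |f| = |-6| = 6 (negative-definite)

6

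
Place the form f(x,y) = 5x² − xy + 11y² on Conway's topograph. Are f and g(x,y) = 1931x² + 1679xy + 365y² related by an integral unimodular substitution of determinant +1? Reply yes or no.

D₁ = -219, D₂ = -219
f: reduced (well bottom): (5,-1,11) with a≤c, −a<b≤a
g: flip: (1931,1679,365)→(365,-1679,1931)
g: translate: b→-219 (≡-1679 mod 730), so (365,-1679,1931)→(365,-219,33)
g: flip: (365,-219,33)→(33,219,365)
g: translate: b→21 (≡219 mod 66), so (33,219,365)→(33,21,5)
g: flip: (33,21,5)→(5,-21,33)
g: translate: b→-1 (≡-21 mod 10), so (5,-21,33)→(5,-1,11)
g: reduced (well bottom): (5,-1,11) with a≤c, −a<b≤a
reduced forms (5, -1, 11) vs (5, -1, 11) ⇒ equivalent

yes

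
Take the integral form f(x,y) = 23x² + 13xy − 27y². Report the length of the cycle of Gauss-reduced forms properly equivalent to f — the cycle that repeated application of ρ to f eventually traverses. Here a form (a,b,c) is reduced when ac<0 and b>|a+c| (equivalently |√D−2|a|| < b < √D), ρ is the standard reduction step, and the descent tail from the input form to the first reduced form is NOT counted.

D = 2653, ⌊√D⌋ = 51
river: ρ → (-27,41,9)
river: ρ → (9,49,-7)
river: ρ → (-7,49,9)
river: ρ → (9,41,-27)
river: ρ → (-27,13,23)
river: ρ → (23,33,-17)
river: ρ → (-17,35,21)
river: ρ → (21,49,-3)
river: ρ → (-3,47,37)
river: ρ → (37,27,-13)
river: ρ → (-13,51,1)
river: ρ → (1,51,-13)
river: ρ → (-13,27,37)
river: ρ → (37,47,-3)
river: ρ → (-3,49,21)
river: ρ → (21,35,-17)
river: ρ → (-17,33,23)
river: ρ → (23,13,-27)
ρ-cycle length = 18 (tail of 0 descent steps not counted)

18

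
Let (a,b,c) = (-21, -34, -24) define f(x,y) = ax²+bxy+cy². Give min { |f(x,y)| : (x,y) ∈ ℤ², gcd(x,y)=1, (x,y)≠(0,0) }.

translate: b→-8 (≡34 mod 42), so (21,34,24)→(21,-8,11)
flip: (21,-8,11)→(11,8,21)
reduced (well bottom): (11,8,21) with a≤c, −a<b≤a
well minimum |f| = |-11| = 11 (negative-definite)

11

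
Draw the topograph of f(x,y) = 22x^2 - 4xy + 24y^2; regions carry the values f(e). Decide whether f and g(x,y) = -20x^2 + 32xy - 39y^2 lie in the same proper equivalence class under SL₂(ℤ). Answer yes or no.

D₁ = -2096, D₂ = -2096
f: reduced (well bottom): (22,-4,24) with a≤c, −a<b≤a
g is negative-definite; reduce −g:
−g: translate: b→8 (≡-32 mod 40), so (20,-32,39)→(20,8,27)
−g: reduced (well bottom): (20,8,27) with a≤c, −a<b≤a
flip sign back: reduced form of g is (-20,-8,-27)
reduced forms (22, -4, 24) vs (-20, -8, -27) ⇒ inequivalent

no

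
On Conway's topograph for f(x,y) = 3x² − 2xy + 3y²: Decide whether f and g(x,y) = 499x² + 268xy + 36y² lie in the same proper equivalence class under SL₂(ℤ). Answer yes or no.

D₁ = -32, D₂ = -32
f: flip: (3,-2,3)→(3,2,3)
f: reduced (well bottom): (3,2,3) with a≤c, −a<b≤a
g: flip: (499,268,36)→(36,-268,499)
g: translate: b→20 (≡-268 mod 72), so (36,-268,499)→(36,20,3)
g: flip: (36,20,3)→(3,-20,36)
g: translate: b→-2 (≡-20 mod 6), so (3,-20,36)→(3,-2,3)
g: flip: (3,-2,3)→(3,2,3)
g: reduced (well bottom): (3,2,3) with a≤c, −a<b≤a
reduced forms (3, 2, 3) vs (3, 2, 3) ⇒ equivalent

yes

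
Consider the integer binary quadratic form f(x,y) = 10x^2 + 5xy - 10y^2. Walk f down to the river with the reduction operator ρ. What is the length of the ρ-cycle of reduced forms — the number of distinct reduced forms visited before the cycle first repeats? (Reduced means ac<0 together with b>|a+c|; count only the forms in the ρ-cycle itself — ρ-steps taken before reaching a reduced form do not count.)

D = 425, ⌊√D⌋ = 20
river: ρ → (-10,15,5)
river: ρ → (5,15,-10)
river: ρ → (-10,5,10)
river: ρ → (10,15,-5)
river: ρ → (-5,15,10)
river: ρ → (10,5,-10)
ρ-cycle length = 6 (tail of 0 descent steps not counted)

6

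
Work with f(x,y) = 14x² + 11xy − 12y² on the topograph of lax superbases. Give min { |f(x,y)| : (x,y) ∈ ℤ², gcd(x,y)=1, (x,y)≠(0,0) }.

river: ρ → (-12,13,13)
river: ρ → (13,13,-12)
river: ρ → (-12,11,14)
river: ρ → (14,17,-9)
river: ρ → (-9,19,12)
river: ρ → (12,5,-16)
river: ρ → (-16,27,1)
river: ρ → (1,27,-16)
river: ρ → (-16,5,12)
river: ρ → (12,19,-9)
river: ρ → (-9,17,14)
river: ρ → (14,11,-12)
closes: descent 0, river 12
min |a| on river = 1

1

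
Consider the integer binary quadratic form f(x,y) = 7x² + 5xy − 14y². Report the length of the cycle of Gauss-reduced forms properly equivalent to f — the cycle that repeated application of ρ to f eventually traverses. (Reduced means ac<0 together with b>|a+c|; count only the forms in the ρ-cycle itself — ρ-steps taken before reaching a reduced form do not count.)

D = 417, ⌊√D⌋ = 20
descent: ρ → (-14,-5,7)
descent: ρ → (7,19,-2)  [lands on river]
river: ρ → (-2,17,16)
river: ρ → (16,15,-3)
river: ρ → (-3,15,16)
river: ρ → (16,17,-2)
river: ρ → (-2,19,7)
river: ρ → (7,9,-12)
river: ρ → (-12,15,4)
river: ρ → (4,17,-8)
river: ρ → (-8,15,6)
river: ρ → (6,9,-14)
river: ρ → (-14,19,1)
river: ρ → (1,19,-14)
river: ρ → (-14,9,6)
river: ρ → (6,15,-8)
river: ρ → (-8,17,4)
river: ρ → (4,15,-12)
river: ρ → (-12,9,7)
ρ-cycle length = 18 (tail of 2 descent steps not counted)

18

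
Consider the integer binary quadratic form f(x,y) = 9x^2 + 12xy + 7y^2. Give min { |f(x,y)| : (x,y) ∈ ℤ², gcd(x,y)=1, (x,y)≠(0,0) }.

translate: b→-6 (≡12 mod 18), so (9,12,7)→(9,-6,4)
flip: (9,-6,4)→(4,6,9)
translate: b→-2 (≡6 mod 8), so (4,6,9)→(4,-2,7)
reduced (well bottom): (4,-2,7) with a≤c, −a<b≤a
well minimum = a = 4

4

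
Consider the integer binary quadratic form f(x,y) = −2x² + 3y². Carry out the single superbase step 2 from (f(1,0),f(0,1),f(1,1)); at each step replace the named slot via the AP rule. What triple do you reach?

start (-2,3,1) = (f(1,0),f(0,1),f(1,1))
replace slot 2: 2·((-2)+1) − 3 = -5 → (-2,-5,1)

-2,-5,1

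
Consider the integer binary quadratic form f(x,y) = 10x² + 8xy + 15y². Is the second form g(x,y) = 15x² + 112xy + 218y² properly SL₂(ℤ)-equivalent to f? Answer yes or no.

D₁ = -536, D₂ = -536
f: reduced (well bottom): (10,8,15) with a≤c, −a<b≤a
g: translate: b→-8 (≡112 mod 30), so (15,112,218)→(15,-8,10)
g: flip: (15,-8,10)→(10,8,15)
g: reduced (well bottom): (10,8,15) with a≤c, −a<b≤a
reduced forms (10, 8, 15) vs (10, 8, 15) ⇒ equivalent

yes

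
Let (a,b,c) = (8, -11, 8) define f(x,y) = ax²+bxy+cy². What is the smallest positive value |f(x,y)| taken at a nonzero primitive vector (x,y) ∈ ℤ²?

translate: b→5 (≡-11 mod 16), so (8,-11,8)→(8,5,5)
flip: (8,5,5)→(5,-5,8)
translate: b→5 (≡-5 mod 10), so (5,-5,8)→(5,5,8)
reduced (well bottom): (5,5,8) with a≤c, −a<b≤a
well minimum = a = 5

5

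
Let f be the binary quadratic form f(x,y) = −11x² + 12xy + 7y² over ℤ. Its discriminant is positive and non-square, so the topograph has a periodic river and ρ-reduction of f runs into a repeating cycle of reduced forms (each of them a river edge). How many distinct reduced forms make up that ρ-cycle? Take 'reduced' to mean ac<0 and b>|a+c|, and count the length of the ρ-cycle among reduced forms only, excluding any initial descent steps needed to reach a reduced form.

D = 452, ⌊√D⌋ = 21
river: ρ → (7,16,-7)
river: ρ → (-7,12,11)
river: ρ → (11,10,-8)
river: ρ → (-8,6,13)
river: ρ → (13,20,-1)
river: ρ → (-1,20,13)
river: ρ → (13,6,-8)
river: ρ → (-8,10,11)
river: ρ → (11,12,-7)
river: ρ → (-7,16,7)
river: ρ → (7,12,-11)
river: ρ → (-11,10,8)
river: ρ → (8,6,-13)
river: ρ → (-13,20,1)
river: ρ → (1,20,-13)
river: ρ → (-13,6,8)
river: ρ → (8,10,-11)
river: ρ → (-11,12,7)
ρ-cycle length = 18 (tail of 0 descent steps not counted)

18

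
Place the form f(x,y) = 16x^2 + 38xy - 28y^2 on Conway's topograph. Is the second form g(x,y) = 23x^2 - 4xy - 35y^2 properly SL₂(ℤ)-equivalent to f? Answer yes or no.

D₁ = 3236, D₂ = 3236
river cycle of f (length 54): (-28, 18, 26), (26, 34, -20), (-20, 46, 14), (14, 38, -32), (-32, 26, 20), (20, 54, -4), (-4, 50, 46), (46, 42, -8), (-8, 54, 10), (10, 46, -28), … (44 more)
river cycle of g (length 42): (23, 42, -16), (-16, 54, 5), (5, 56, -5), (-5, 54, 16), (16, 42, -23), (-23, 50, 8), (8, 46, -35), (-35, 24, 19), (19, 52, -7), (-7, 46, 40), … (32 more)
cycles differ ⇒ inequivalent

no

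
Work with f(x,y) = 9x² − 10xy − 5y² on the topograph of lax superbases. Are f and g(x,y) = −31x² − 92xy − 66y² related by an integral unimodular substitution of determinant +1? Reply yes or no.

D₁ = 280, D₂ = 280
river cycle of f (length 6): (-5, 10, 9), (9, 8, -6), (-6, 16, 1), (1, 16, -6), (-6, 8, 9), (9, 10, -5)
river cycle of g (length 6): (-5, 10, 9), (9, 8, -6), (-6, 16, 1), (1, 16, -6), (-6, 8, 9), (9, 10, -5)
cycles coincide ⇒ equivalent

yes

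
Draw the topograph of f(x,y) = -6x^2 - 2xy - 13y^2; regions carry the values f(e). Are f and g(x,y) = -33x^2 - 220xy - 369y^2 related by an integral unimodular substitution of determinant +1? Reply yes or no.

D₁ = -308, D₂ = -308
f is negative-definite; reduce −f:
−f: reduced (well bottom): (6,2,13) with a≤c, −a<b≤a
flip sign back: reduced form of f is (-6,-2,-13)
g is negative-definite; reduce −g:
−g: translate: b→22 (≡220 mod 66), so (33,220,369)→(33,22,6)
−g: flip: (33,22,6)→(6,-22,33)
−g: translate: b→2 (≡-22 mod 12), so (6,-22,33)→(6,2,13)
−g: reduced (well bottom): (6,2,13) with a≤c, −a<b≤a
flip sign back: reduced form of g is (-6,-2,-13)
reduced forms (-6, -2, -13) vs (-6, -2, -13) ⇒ equivalent

yes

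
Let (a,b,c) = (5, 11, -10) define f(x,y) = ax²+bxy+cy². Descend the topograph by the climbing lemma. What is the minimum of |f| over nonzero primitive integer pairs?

river: ρ → (-10,9,6)
river: ρ → (6,15,-4)
river: ρ → (-4,17,2)
river: ρ → (2,15,-12)
river: ρ → (-12,9,5)
river: ρ → (5,11,-10)
closes: descent 0, river 6
min |a| on river = 2

2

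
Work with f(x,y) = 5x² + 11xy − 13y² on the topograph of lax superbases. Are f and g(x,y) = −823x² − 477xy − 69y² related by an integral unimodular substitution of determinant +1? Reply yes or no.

D₁ = 381, D₂ = 381
river cycle of f (length 6): (-13, 15, 3), (3, 15, -13), (-13, 11, 5), (5, 19, -1), (-1, 19, 5), (5, 11, -13)
river cycle of g (length 6): (-13, 15, 3), (3, 15, -13), (-13, 11, 5), (5, 19, -1), (-1, 19, 5), (5, 11, -13)
cycles coincide ⇒ equivalent

yes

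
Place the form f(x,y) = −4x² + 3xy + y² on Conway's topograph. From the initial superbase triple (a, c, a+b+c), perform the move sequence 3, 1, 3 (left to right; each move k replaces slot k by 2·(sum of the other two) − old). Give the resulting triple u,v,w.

start (-4,1,0) = (f(1,0),f(0,1),f(1,1))
replace slot 3: 2·((-4)+1) − 0 = -6 → (-4,1,-6)
replace slot 1: 2·(1+(-6)) − (-4) = -6 → (-6,1,-6)
replace slot 3: 2·((-6)+1) − (-6) = -4 → (-6,1,-4)

-6,1,-4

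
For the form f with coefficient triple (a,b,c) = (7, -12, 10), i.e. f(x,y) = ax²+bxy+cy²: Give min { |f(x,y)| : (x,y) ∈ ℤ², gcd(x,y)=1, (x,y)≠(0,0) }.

translate: b→2 (≡-12 mod 14), so (7,-12,10)→(7,2,5)
flip: (7,2,5)→(5,-2,7)
reduced (well bottom): (5,-2,7) with a≤c, −a<b≤a
well minimum = a = 5

5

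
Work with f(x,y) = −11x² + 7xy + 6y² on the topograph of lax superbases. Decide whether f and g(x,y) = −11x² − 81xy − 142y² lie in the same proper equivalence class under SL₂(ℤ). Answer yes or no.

D₁ = 313, D₂ = 313
river cycle of f (length 38): (6, 17, -1), (-1, 17, 6), (6, 7, -11), (-11, 15, 2), (2, 17, -3), (-3, 13, 12), (12, 11, -4), (-4, 13, 9), (9, 5, -8), (-8, 11, 6), … (28 more)
river cycle of g (length 38): (-11, 7, 6), (6, 17, -1), (-1, 17, 6), (6, 7, -11), (-11, 15, 2), (2, 17, -3), (-3, 13, 12), (12, 11, -4), (-4, 13, 9), (9, 5, -8), … (28 more)
cycles coincide ⇒ equivalent

yes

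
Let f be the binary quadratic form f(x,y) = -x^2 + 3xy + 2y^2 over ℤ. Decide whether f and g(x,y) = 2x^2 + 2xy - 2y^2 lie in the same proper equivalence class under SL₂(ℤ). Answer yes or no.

D₁ = 17, D₂ = 20
discriminants differ ⇒ not SL₂(ℤ)-equivalent

no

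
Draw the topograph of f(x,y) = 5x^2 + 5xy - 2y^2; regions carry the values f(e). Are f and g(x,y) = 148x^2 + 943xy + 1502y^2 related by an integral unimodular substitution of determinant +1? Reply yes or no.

D₁ = 65, D₂ = 65
river cycle of f (length 6): (-2, 7, 2), (2, 5, -5), (-5, 5, 2), (2, 7, -2), (-2, 5, 5), (5, 5, -2)
river cycle of g (length 6): (5, 5, -2), (-2, 7, 2), (2, 5, -5), (-5, 5, 2), (2, 7, -2), (-2, 5, 5)
cycles coincide ⇒ equivalent

yes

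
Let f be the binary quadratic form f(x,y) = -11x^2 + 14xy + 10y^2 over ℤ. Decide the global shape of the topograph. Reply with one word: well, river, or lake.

D = b²−4ac = 14² − 4·(-11)·10 = 636
D > 0 non-square ⇒ indefinite ⇒ periodic river

river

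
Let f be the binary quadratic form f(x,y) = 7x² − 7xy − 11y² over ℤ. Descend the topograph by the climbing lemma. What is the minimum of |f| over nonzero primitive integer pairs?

descent: ρ → (-11,7,7)  [lands on river]
river: ρ → (7,7,-11)
river: ρ → (-11,15,3)
river: ρ → (3,15,-11)
closes: descent 1, river 4
min |a| on river = 3

3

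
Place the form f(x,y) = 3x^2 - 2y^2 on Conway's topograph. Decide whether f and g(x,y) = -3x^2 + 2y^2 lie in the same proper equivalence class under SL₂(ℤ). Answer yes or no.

D₁ = 24, D₂ = 24
river cycle of f (length 2): (-2, 4, 1), (1, 4, -2)
river cycle of g (length 2): (2, 4, -1), (-1, 4, 2)
cycles differ ⇒ inequivalent

no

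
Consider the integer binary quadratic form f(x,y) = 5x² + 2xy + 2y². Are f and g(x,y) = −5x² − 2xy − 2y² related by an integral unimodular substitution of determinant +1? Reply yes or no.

D₁ = -36, D₂ = -36
f: flip: (5,2,2)→(2,-2,5)
f: translate: b→2 (≡-2 mod 4), so (2,-2,5)→(2,2,5)
f: reduced (well bottom): (2,2,5) with a≤c, −a<b≤a
g is negative-definite; reduce −g:
−g: flip: (5,2,2)→(2,-2,5)
−g: translate: b→2 (≡-2 mod 4), so (2,-2,5)→(2,2,5)
−g: reduced (well bottom): (2,2,5) with a≤c, −a<b≤a
flip sign back: reduced form of g is (-2,-2,-5)
reduced forms (2, 2, 5) vs (-2, -2, -5) ⇒ inequivalent

no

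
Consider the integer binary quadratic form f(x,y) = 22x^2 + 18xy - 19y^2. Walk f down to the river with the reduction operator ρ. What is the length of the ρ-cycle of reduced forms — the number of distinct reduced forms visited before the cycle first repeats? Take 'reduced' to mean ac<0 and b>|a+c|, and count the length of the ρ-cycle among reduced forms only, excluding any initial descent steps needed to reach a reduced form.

D = 1996, ⌊√D⌋ = 44
river: ρ → (-19,20,21)
river: ρ → (21,22,-18)
river: ρ → (-18,14,25)
river: ρ → (25,36,-7)
river: ρ → (-7,34,30)
river: ρ → (30,26,-11)
river: ρ → (-11,40,9)
river: ρ → (9,32,-27)
river: ρ → (-27,22,14)
river: ρ → (14,34,-15)
river: ρ → (-15,26,22)
river: ρ → (22,18,-19)
ρ-cycle length = 12 (tail of 0 descent steps not counted)

12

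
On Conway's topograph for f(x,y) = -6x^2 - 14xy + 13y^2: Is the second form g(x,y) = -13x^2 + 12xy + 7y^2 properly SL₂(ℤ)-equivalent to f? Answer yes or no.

D₁ = 508, D₂ = 508
river cycle of f (length 12): (13, 14, -6), (-6, 22, 1), (1, 22, -6), (-6, 14, 13), (13, 12, -7), (-7, 16, 9), (9, 20, -3), (-3, 22, 2), (2, 22, -3), (-3, 20, 9), … (2 more)
river cycle of g (length 12): (7, 16, -9), (-9, 20, 3), (3, 22, -2), (-2, 22, 3), (3, 20, -9), (-9, 16, 7), (7, 12, -13), (-13, 14, 6), (6, 22, -1), (-1, 22, 6), … (2 more)
cycles differ ⇒ inequivalent

no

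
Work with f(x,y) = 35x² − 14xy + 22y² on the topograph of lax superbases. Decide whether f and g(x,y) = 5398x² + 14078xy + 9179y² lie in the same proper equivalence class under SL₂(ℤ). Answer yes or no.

D₁ = -2884, D₂ = -2884
f: flip: (35,-14,22)→(22,14,35)
f: reduced (well bottom): (22,14,35) with a≤c, −a<b≤a
g: translate: b→3282 (≡14078 mod 10796), so (5398,14078,9179)→(5398,3282,499)
g: flip: (5398,3282,499)→(499,-3282,5398)
g: translate: b→-288 (≡-3282 mod 998), so (499,-3282,5398)→(499,-288,43)
g: flip: (499,-288,43)→(43,288,499)
g: translate: b→30 (≡288 mod 86), so (43,288,499)→(43,30,22)
g: flip: (43,30,22)→(22,-30,43)
g: translate: b→14 (≡-30 mod 44), so (22,-30,43)→(22,14,35)
g: reduced (well bottom): (22,14,35) with a≤c, −a<b≤a
reduced forms (22, 14, 35) vs (22, 14, 35) ⇒ equivalent

yes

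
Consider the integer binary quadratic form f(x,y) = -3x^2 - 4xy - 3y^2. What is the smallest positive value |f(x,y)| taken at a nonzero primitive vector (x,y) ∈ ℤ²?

translate: b→-2 (≡4 mod 6), so (3,4,3)→(3,-2,2)
flip: (3,-2,2)→(2,2,3)
reduced (well bottom): (2,2,3) with a≤c, −a<b≤a
well minimum |f| = |-2| = 2 (negative-definite)

2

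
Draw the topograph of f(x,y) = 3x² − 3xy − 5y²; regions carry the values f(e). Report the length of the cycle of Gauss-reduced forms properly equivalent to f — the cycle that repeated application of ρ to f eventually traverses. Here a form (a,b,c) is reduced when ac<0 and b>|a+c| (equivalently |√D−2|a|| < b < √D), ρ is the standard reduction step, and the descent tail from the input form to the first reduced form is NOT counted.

D = 69, ⌊√D⌋ = 8
descent: ρ → (-5,3,3)  [lands on river]
river: ρ → (3,3,-5)
river: ρ → (-5,7,1)
river: ρ → (1,7,-5)
ρ-cycle length = 4 (tail of 1 descent step not counted)

4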